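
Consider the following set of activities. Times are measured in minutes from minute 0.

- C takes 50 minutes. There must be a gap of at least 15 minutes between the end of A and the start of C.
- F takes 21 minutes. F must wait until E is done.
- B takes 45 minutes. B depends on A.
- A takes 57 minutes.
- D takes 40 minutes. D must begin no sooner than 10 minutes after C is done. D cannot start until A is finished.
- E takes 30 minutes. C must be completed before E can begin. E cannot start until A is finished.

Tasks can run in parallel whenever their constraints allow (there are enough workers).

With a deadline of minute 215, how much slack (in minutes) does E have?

A has no prerequisites, so it starts at minute 0 and finishes at minute 57.
C cannot begin until A (finishes minute 57, plus 15-minute gap → minute 72). It runs from minute 72 to 72 + 50 = minute 122.
E needs all of C (finishes minute 122); A (finishes minute 57). That puts its earliest start at minute 122; it finishes at 122 + 30 = minute 152.

Working backward from the deadline:
F has no dependents, so it just needs to finish by minute 215. Starting by 215 − 21 = minute 194 achieves that.
E feeds into F (must start by minute 194); so E must finish by minute 194 and therefore start by minute 164.
So E can start as early as minute 122 and as late as minute 164, giving 164 − 122 = 42 minutes of slack.

42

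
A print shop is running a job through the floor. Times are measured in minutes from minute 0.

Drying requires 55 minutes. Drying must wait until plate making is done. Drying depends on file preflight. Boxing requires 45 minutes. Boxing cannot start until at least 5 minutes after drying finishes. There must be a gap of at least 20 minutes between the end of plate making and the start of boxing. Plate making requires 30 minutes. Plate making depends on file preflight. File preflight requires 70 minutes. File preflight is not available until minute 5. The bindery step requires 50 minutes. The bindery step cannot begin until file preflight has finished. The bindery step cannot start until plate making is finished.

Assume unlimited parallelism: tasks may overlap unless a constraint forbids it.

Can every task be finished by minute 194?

No

File preflight cannot begin until its own release at minute 5. It runs from minute 5 to 5 + 70 = minute 75.
After file preflight (finishes minute 75), plate making can start at minute 75 and finishes at minute 105.
The bindery step cannot start until file preflight (finishes minute 75); plate making (finishes minute 105). The controlling bound is minute 105, so the bindery step finishes at 105 + 50 = minute 155.
For drying: plate making (finishes minute 105); file preflight (finishes minute 75). Taking the maximum gives a start of minute 105, and it finishes at 105 + 55 = minute 160.
Boxing needs all of drying (finishes minute 160, plus 5-minute gap → minute 165); plate making (finishes minute 105, plus 20-minute gap → minute 125). That puts its earliest start at minute 165; it finishes at 165 + 45 = minute 210.
The earliest everything can be done is minute 210, which is after the deadline of 194, so it is not possible.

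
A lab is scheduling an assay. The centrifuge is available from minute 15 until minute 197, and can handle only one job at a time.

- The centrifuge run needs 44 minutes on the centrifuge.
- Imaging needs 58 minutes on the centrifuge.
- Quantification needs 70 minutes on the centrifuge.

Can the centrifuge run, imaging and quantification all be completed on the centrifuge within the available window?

The centrifuge window is 197 − 15 = 182 minutes.
Running back to back, the jobs need 44 + 58 + 70 = 172 minutes on the centrifuge.
Since 172 ≤ 182, they fit within the window.

Yes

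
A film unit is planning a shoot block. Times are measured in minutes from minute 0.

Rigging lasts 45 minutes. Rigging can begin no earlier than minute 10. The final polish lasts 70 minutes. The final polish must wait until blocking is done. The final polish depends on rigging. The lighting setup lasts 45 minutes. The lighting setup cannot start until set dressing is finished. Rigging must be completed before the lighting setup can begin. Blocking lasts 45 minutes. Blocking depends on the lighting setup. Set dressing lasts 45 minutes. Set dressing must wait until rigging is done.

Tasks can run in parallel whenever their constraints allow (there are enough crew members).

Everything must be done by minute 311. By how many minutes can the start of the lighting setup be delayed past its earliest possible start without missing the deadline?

Rigging cannot begin until its own release at minute 10. It runs from minute 10 to 10 + 45 = minute 55.
After rigging (finishes minute 55), set dressing can start at minute 55 and finishes at minute 100.
For the lighting setup: set dressing (finishes minute 100); rigging (finishes minute 55). Taking the maximum gives a start of minute 100, and it finishes at 100 + 45 = minute 145.

Working backward from the deadline:
Nothing follows the final polish; the deadline of minute 311 is its only limit. It must start by 311 − 70 = minute 241.
Blocking must finish before the final polish (must start by minute 241). With a 45-minute duration, blocking must start by 241 − 45 = minute 196.
Since blocking (must start by minute 196) depends on it, the lighting setup must finish by minute 196. Backing off its 45-minute duration gives a latest start of minute 151.
So the lighting setup can start as early as minute 100 and as late as minute 151, giving 151 − 100 = 51 minutes of slack.

51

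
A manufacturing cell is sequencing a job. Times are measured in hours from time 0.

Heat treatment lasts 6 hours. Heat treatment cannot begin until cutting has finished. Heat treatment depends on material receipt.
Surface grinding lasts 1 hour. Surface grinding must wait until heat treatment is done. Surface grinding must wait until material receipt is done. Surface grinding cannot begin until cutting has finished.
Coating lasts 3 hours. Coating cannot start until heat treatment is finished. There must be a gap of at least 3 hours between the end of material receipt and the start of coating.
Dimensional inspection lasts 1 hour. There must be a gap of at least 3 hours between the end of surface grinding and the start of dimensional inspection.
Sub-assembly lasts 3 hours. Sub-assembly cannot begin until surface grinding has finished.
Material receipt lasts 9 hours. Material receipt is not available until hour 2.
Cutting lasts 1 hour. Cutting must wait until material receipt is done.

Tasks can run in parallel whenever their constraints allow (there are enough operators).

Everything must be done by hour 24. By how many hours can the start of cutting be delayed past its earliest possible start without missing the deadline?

1

Material receipt waits on its own release at hour 2, so it starts at hour 2 and finishes at 2 + 9 = hour 11.
Cutting waits on material receipt (finishes hour 11), so it starts at hour 11 and finishes at 11 + 1 = hour 12.

Working backward from the deadline:
To finish by hour 24, dimensional inspection (duration 1) must start no later than hour 23.
Nothing follows sub-assembly; the deadline of hour 24 is its only limit. It must start by 24 − 3 = hour 21.
Surface grinding feeds dimensional inspection (must start by hour 23, minus 3-hour gap → hour 20); sub-assembly (must start by hour 21). Taking the minimum, surface grinding must finish by hour 20 and start by 20 − 1 = hour 19.
Nothing follows coating; the deadline of hour 24 is its only limit. It must start by 24 − 3 = hour 21.
Heat treatment has several dependents: surface grinding (must start by hour 19); coating (must start by hour 21). The earliest of those limits is hour 19, so heat treatment must start by 19 − 6 = hour 13.
Cutting must finish in time for heat treatment (must start by hour 13); surface grinding (must start by hour 19). The tightest is hour 13, so cutting must start by 13 − 1 = hour 12.
So cutting can start as early as hour 11 and as late as hour 12, giving 12 − 11 = 1 hour of slack.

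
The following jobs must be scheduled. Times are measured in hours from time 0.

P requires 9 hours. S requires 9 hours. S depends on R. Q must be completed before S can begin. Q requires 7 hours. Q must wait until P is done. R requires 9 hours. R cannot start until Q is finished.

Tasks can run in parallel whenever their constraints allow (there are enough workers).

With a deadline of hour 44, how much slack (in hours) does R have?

10

Nothing blocks P, so it runs from hour 0 to hour 9.
Q waits on P (finishes hour 9), so it starts at hour 9 and finishes at 9 + 7 = hour 16.
After Q (finishes hour 16), R can start at hour 16 and finishes at hour 25.

Working backward from the deadline:
Nothing follows S; the deadline of hour 44 is its only limit. It must start by 44 − 9 = hour 35.
Since S (must start by hour 35) depends on it, R must finish by hour 35. Backing off its 9-hour duration gives a latest start of hour 26.
So R can start as early as hour 16 and as late as hour 26, giving 26 − 16 = 10 hours of slack.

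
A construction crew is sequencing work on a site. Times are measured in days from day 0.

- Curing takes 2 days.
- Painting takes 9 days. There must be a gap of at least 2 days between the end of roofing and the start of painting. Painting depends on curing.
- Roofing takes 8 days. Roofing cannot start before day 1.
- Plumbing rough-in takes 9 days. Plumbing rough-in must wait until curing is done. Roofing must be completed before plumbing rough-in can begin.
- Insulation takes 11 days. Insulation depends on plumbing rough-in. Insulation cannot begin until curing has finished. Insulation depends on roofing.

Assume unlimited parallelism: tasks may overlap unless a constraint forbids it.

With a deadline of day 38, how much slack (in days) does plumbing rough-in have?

After its own release at day 1, roofing can start at day 1 and finishes at day 9.
Curing can start immediately at day 0; it finishes at day 2.
Plumbing rough-in cannot start until curing (finishes day 2); roofing (finishes day 9). The controlling bound is day 9, so plumbing rough-in finishes at 9 + 9 = day 18.

Working backward from the deadline:
Nothing follows insulation; the deadline of day 38 is its only limit. It must start by 38 − 11 = day 27.
Plumbing rough-in must finish before insulation (must start by day 27). With a 9-day duration, plumbing rough-in must start by 27 − 9 = day 18.
So plumbing rough-in can start as early as day 9 and as late as day 18, giving 18 − 9 = 9 days of slack.

9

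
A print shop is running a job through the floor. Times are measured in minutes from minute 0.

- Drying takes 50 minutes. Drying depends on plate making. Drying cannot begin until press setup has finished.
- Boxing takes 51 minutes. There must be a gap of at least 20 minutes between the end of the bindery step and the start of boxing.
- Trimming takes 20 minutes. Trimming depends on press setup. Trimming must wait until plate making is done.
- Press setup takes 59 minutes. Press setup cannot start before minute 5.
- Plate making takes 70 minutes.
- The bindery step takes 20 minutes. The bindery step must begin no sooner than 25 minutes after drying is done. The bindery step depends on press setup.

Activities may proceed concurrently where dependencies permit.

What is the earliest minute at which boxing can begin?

185

Press setup cannot begin until its own release at minute 5. It runs from minute 5 to 5 + 59 = minute 64.
Plate making can start immediately at minute 0; it finishes at minute 70.
For drying: plate making (finishes minute 70); press setup (finishes minute 64). Taking the maximum gives a start of minute 70, and it finishes at 70 + 50 = minute 120.
The bindery step has to wait for drying (finishes minute 120, plus 25-minute gap → minute 145); press setup (finishes minute 64). The latest of these is minute 145, so the bindery step runs minute 145 to 145 + 20 = minute 165.
Boxing waits on the bindery step (finishes minute 165, plus 20-minute gap → minute 185), so the earliest it can start is minute 185.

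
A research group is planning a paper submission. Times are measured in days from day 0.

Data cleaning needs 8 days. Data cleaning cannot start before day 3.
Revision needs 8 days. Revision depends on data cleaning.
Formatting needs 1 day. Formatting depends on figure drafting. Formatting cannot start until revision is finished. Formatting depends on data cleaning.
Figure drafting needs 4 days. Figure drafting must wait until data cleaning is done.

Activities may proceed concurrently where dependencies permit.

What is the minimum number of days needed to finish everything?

20

Data cleaning waits on its own release at day 3, so it starts at day 3 and finishes at 3 + 8 = day 11.
Revision waits on data cleaning (finishes day 11), so it starts at day 11 and finishes at 11 + 8 = day 19.
Figure drafting cannot begin until data cleaning (finishes day 11). It runs from day 11 to 11 + 4 = day 15.
Formatting has to wait for figure drafting (finishes day 15); revision (finishes day 19); data cleaning (finishes day 11). The latest of these is day 19, so formatting runs day 19 to 19 + 1 = day 20.
All tasks are finished once the last one completes. Finish times: Data cleaning at 11, Figure drafting at 15, Revision at 19, Formatting at 20. The latest is day 20.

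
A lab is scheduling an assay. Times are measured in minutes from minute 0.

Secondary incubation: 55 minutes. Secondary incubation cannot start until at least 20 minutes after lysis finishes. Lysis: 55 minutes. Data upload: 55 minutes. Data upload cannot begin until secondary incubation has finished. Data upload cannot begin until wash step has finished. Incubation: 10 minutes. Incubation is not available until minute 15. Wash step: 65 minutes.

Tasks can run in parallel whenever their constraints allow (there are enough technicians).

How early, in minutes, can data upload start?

Nothing blocks wash step, so it runs from minute 0 to minute 65.
Nothing blocks lysis, so it runs from minute 0 to minute 55.
Secondary incubation waits on lysis (finishes minute 55, plus 20-minute gap → minute 75), so it starts at minute 75 and finishes at 75 + 55 = minute 130.
Data upload waits on secondary incubation (finishes minute 130); wash step (finishes minute 65). The latest of these is minute 130, which is the earliest data upload can start.

130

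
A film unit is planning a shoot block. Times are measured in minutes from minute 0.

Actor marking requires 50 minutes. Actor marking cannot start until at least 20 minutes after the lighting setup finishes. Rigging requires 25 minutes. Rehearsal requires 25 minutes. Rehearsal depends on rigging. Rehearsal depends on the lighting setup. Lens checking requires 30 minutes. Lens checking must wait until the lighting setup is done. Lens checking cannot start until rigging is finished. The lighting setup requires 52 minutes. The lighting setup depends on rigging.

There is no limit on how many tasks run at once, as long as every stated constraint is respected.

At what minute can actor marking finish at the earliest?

Rigging has no prerequisites, so it starts at minute 0 and finishes at minute 25.
After rigging (finishes minute 25), the lighting setup can start at minute 25 and finishes at minute 77.
After the lighting setup (finishes minute 77, plus 20-minute gap → minute 97), actor marking can start at minute 97 and finishes at minute 147.

147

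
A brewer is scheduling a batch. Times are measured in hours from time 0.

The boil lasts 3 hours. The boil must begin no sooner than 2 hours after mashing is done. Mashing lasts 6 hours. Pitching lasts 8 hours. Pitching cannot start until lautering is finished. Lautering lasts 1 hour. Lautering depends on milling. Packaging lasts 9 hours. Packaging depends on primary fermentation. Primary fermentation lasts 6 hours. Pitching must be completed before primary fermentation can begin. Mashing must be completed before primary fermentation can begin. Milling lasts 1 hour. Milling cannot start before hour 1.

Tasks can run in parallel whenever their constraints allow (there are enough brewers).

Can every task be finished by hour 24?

Mashing has no prerequisites, so it starts at hour 0 and finishes at hour 6.
After mashing (finishes hour 6, plus 2-hour gap → hour 8), the boil can start at hour 8 and finishes at hour 11.
After its own release at hour 1, milling can start at hour 1 and finishes at hour 2.
After milling (finishes hour 2), lautering can start at hour 2 and finishes at hour 3.
Pitching cannot begin until lautering (finishes hour 3). It runs from hour 3 to 3 + 8 = hour 11.
Primary fermentation has to wait for pitching (finishes hour 11); mashing (finishes hour 6). The latest of these is hour 11, so primary fermentation runs hour 11 to 11 + 6 = hour 17.
After primary fermentation (finishes hour 17), packaging can start at hour 17 and finishes at hour 26.
The earliest everything can be done is hour 26, which is after the deadline of 24, so it is not possible.

No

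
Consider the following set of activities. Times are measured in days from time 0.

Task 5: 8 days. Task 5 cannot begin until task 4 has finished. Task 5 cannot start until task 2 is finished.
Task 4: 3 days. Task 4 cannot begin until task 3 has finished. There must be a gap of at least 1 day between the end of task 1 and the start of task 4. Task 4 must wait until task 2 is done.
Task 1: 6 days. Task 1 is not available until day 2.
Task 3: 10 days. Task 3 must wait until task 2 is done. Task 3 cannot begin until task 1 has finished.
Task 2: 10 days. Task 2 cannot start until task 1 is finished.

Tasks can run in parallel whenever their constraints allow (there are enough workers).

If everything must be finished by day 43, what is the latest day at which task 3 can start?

Nothing follows task 5; the deadline of day 43 is its only limit. It must start by 43 − 8 = day 35.
Task 4 has to be done before task 5 (must start by day 35). That means finishing by day 35, i.e. starting by 35 − 3 = day 32.
Task 3 has to be done before task 4 (must start by day 32). That means finishing by day 32, i.e. starting by 32 − 10 = day 22.

22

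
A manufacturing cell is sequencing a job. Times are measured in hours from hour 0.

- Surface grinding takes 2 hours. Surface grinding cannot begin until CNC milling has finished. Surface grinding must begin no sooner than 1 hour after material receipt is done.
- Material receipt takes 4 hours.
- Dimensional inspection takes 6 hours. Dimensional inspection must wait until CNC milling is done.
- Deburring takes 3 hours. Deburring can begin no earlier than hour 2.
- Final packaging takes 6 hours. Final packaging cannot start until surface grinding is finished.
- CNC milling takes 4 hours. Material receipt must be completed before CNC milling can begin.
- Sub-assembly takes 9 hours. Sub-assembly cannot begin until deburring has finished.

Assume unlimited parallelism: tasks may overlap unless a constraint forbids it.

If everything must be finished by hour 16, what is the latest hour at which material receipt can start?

Nothing follows final packaging; the deadline of hour 16 is its only limit. It must start by 16 − 6 = hour 10.
Since final packaging (must start by hour 10) depends on it, surface grinding must finish by hour 10. Backing off its 2-hour duration gives a latest start of hour 8.
Dimensional inspection must finish by hour 16; it takes 6 hours, so it must start by 16 − 6 = hour 10.
CNC milling feeds surface grinding (must start by hour 8); dimensional inspection (must start by hour 10). Taking the minimum, CNC milling must finish by hour 8 and start by 8 − 4 = hour 4.
Material receipt must finish in time for CNC milling (must start by hour 4); surface grinding (must start by hour 8, minus 1-hour gap → hour 7). The tightest is hour 4, so material receipt must start by 4 − 4 = hour 0.

0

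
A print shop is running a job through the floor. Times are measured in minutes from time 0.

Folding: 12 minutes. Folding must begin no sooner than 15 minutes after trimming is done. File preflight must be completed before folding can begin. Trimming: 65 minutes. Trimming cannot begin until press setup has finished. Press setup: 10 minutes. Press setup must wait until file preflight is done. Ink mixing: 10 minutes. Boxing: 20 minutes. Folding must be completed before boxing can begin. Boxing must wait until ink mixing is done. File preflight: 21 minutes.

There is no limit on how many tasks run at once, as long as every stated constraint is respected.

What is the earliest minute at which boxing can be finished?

Ink mixing has no prerequisites, so it starts at minute 0 and finishes at minute 10.
File preflight has no prerequisites, so it starts at minute 0 and finishes at minute 21.
Press setup waits on file preflight (finishes minute 21), so it starts at minute 21 and finishes at 21 + 10 = minute 31.
Trimming cannot begin until press setup (finishes minute 31). It runs from minute 31 to 31 + 65 = minute 96.
Folding has to wait for trimming (finishes minute 96, plus 15-minute gap → minute 111); file preflight (finishes minute 21). The latest of these is minute 111, so folding runs minute 111 to 111 + 12 = minute 123.
Boxing has to wait for folding (finishes minute 123); ink mixing (finishes minute 10). The latest of these is minute 123, so boxing runs minute 123 to 123 + 20 = minute 143.

143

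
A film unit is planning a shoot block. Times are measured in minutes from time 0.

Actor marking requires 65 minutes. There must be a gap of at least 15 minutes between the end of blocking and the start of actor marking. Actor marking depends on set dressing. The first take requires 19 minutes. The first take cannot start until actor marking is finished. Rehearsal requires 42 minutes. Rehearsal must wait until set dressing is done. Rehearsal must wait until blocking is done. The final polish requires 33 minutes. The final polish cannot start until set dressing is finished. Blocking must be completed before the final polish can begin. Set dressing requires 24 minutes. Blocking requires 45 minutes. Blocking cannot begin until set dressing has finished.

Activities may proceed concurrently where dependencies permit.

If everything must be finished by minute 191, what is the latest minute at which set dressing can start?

Nothing follows the first take; the deadline of minute 191 is its only limit. It must start by 191 − 19 = minute 172.
Actor marking feeds into the first take (must start by minute 172); so actor marking must finish by minute 172 and therefore start by minute 107.
Rehearsal has no dependents, so it just needs to finish by minute 191. Starting by 191 − 42 = minute 149 achieves that.
Nothing follows the final polish; the deadline of minute 191 is its only limit. It must start by 191 − 33 = minute 158.
Blocking feeds actor marking (must start by minute 107, minus 15-minute gap → minute 92); rehearsal (must start by minute 149); the final polish (must start by minute 158). Taking the minimum, blocking must finish by minute 92 and start by 92 − 45 = minute 47.
Set dressing must finish in time for blocking (must start by minute 47); actor marking (must start by minute 107); rehearsal (must start by minute 149); the final polish (must start by minute 158). The tightest is minute 47, so set dressing must start by 47 − 24 = minute 23.

23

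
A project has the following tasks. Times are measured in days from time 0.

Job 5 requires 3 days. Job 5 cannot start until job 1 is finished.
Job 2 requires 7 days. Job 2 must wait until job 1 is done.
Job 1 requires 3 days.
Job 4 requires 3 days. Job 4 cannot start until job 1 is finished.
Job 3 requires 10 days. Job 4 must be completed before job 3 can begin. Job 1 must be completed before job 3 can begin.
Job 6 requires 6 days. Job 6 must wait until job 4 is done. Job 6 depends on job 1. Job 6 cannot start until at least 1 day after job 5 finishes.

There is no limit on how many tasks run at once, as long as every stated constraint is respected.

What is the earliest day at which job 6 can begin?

Nothing blocks job 1, so it runs from day 0 to day 3.
Job 5 cannot begin until job 1 (finishes day 3). It runs from day 3 to 3 + 3 = day 6.
Job 4 cannot begin until job 1 (finishes day 3). It runs from day 3 to 3 + 3 = day 6.
Job 6 waits on job 4 (finishes day 6); job 1 (finishes day 3); job 5 (finishes day 6, plus 1-day gap → day 7). The latest of these is day 7, which is the earliest job 6 can start.

7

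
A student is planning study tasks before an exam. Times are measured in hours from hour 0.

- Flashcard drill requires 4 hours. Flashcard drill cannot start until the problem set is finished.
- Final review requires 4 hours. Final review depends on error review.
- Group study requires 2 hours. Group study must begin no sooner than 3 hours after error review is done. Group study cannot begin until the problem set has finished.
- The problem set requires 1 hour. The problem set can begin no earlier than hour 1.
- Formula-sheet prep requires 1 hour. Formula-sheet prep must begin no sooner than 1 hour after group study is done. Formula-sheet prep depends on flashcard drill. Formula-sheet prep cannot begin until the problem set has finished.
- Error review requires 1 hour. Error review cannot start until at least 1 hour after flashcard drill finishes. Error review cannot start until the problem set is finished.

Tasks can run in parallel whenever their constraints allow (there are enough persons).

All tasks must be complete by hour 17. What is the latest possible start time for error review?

Formula-sheet prep must finish by hour 17; it takes 1 hour, so it must start by 17 − 1 = hour 16.
Group study must finish before formula-sheet prep (must start by hour 16, minus 1-hour gap → hour 15). With a 2-hour duration, group study must start by 15 − 2 = hour 13.
Nothing follows final review; the deadline of hour 17 is its only limit. It must start by 17 − 4 = hour 13.
Error review must finish in time for group study (must start by hour 13, minus 3-hour gap → hour 10); final review (must start by hour 13). The tightest is hour 10, so error review must start by 10 − 1 = hour 9.

9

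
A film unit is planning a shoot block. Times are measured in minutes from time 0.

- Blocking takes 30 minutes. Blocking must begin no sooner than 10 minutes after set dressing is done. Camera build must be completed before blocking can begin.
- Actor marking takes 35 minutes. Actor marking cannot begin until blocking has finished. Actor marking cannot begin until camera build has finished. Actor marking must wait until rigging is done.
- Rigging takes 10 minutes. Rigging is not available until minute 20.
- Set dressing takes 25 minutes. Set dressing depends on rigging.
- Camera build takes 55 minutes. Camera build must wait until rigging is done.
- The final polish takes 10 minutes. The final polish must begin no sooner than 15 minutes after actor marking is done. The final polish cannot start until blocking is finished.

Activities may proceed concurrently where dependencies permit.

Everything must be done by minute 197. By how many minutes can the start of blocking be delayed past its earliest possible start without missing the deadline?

22

Rigging waits on its own release at minute 20, so it starts at minute 20 and finishes at 20 + 10 = minute 30.
After rigging (finishes minute 30), camera build can start at minute 30 and finishes at minute 85.
Set dressing cannot begin until rigging (finishes minute 30). It runs from minute 30 to 30 + 25 = minute 55.
Blocking needs all of set dressing (finishes minute 55, plus 10-minute gap → minute 65); camera build (finishes minute 85). That puts its earliest start at minute 85; it finishes at 85 + 30 = minute 115.

Working backward from the deadline:
To finish by minute 197, the final polish (duration 10) must start no later than minute 187.
Actor marking has to be done before the final polish (must start by minute 187, minus 15-minute gap → minute 172). That means finishing by minute 172, i.e. starting by 172 − 35 = minute 137.
Blocking must finish in time for actor marking (must start by minute 137); the final polish (must start by minute 187). The tightest is minute 137, so blocking must start by 137 − 30 = minute 107.
So blocking can start as early as minute 85 and as late as minute 107, giving 107 − 85 = 22 minutes of slack.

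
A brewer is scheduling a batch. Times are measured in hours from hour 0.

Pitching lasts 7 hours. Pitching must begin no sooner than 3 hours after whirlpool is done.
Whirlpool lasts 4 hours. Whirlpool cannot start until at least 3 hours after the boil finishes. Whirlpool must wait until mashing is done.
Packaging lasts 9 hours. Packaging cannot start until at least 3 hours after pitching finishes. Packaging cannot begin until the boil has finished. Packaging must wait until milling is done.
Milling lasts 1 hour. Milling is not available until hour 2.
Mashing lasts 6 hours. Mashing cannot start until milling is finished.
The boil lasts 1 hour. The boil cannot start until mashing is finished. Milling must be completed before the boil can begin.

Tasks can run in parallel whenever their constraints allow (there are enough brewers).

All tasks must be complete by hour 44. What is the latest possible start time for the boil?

To finish by hour 44, packaging (duration 9) must start no later than hour 35.
Pitching has to be done before packaging (must start by hour 35, minus 3-hour gap → hour 32). That means finishing by hour 32, i.e. starting by 32 − 7 = hour 25.
Since pitching (must start by hour 25, minus 3-hour gap → hour 22) depends on it, whirlpool must finish by hour 22. Backing off its 4-hour duration gives a latest start of hour 18.
For the boil: whirlpool (must start by hour 18, minus 3-hour gap → hour 15); packaging (must start by hour 35). The most restrictive is hour 15; with a 1-hour duration, the boil must start by hour 14.

14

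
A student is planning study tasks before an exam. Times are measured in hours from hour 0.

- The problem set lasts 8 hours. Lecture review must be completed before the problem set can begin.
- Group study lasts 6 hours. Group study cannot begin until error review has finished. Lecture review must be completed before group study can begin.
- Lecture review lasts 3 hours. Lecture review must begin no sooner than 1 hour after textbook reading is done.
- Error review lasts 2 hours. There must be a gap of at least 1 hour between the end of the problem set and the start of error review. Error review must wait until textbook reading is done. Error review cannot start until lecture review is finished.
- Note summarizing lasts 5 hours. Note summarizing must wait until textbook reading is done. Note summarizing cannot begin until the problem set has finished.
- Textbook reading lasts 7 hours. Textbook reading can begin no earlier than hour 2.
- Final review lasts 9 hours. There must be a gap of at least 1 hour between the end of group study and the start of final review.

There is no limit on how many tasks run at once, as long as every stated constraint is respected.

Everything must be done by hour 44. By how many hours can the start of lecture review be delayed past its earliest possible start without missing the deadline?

Textbook reading waits on its own release at hour 2, so it starts at hour 2 and finishes at 2 + 7 = hour 9.
Lecture review cannot begin until textbook reading (finishes hour 9, plus 1-hour gap → hour 10). It runs from hour 10 to 10 + 3 = hour 13.

Working backward from the deadline:
Final review has no dependents, so it just needs to finish by hour 44. Starting by 44 − 9 = hour 35 achieves that.
Group study must finish before final review (must start by hour 35, minus 1-hour gap → hour 34). With a 6-hour duration, group study must start by 34 − 6 = hour 28.
Error review must finish before group study (must start by hour 28). With a 2-hour duration, error review must start by 28 − 2 = hour 26.
Note summarizing must finish by hour 44; it takes 5 hours, so it must start by 44 − 5 = hour 39.
For the problem set: error review (must start by hour 26, minus 1-hour gap → hour 25); note summarizing (must start by hour 39). The most restrictive is hour 25; with an 8-hour duration, the problem set must start by hour 17.
Lecture review must finish in time for the problem set (must start by hour 17); error review (must start by hour 26); group study (must start by hour 28). The tightest is hour 17, so lecture review must start by 17 − 3 = hour 14.
So lecture review can start as early as hour 10 and as late as hour 14, giving 14 − 10 = 4 hours of slack.

4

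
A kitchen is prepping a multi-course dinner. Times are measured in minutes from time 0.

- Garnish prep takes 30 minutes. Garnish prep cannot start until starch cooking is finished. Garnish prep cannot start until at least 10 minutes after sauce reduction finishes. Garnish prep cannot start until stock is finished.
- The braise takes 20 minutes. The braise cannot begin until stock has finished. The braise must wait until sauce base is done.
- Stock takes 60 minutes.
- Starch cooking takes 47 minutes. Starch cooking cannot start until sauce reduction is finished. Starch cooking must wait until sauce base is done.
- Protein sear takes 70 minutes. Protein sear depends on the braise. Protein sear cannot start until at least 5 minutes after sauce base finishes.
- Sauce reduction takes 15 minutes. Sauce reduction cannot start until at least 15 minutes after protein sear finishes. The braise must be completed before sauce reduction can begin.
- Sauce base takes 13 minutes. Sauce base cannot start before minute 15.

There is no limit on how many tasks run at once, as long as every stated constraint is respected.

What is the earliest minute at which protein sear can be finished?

150

Sauce base waits on its own release at minute 15, so it starts at minute 15 and finishes at 15 + 13 = minute 28.
Stock can start immediately at minute 0; it finishes at minute 60.
The braise needs all of stock (finishes minute 60); sauce base (finishes minute 28). That puts its earliest start at minute 60; it finishes at 60 + 20 = minute 80.
Protein sear cannot start until the braise (finishes minute 80); sauce base (finishes minute 28, plus 5-minute gap → minute 33). The controlling bound is minute 80, so protein sear finishes at 80 + 70 = minute 150.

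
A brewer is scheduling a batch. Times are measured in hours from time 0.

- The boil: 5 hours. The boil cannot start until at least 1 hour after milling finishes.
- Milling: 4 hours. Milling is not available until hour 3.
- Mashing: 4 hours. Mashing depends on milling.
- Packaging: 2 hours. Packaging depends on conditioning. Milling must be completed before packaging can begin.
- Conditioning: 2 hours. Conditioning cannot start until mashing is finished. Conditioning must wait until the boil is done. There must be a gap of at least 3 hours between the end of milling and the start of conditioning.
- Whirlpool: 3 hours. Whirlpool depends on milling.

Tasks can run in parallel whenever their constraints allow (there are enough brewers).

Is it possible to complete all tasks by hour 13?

No

After its own release at hour 3, milling can start at hour 3 and finishes at hour 7.
Whirlpool cannot begin until milling (finishes hour 7). It runs from hour 7 to 7 + 3 = hour 10.
The boil cannot begin until milling (finishes hour 7, plus 1-hour gap → hour 8). It runs from hour 8 to 8 + 5 = hour 13.
Mashing cannot begin until milling (finishes hour 7). It runs from hour 7 to 7 + 4 = hour 11.
For conditioning: mashing (finishes hour 11); the boil (finishes hour 13); milling (finishes hour 7, plus 3-hour gap → hour 10). Taking the maximum gives a start of hour 13, and it finishes at 13 + 2 = hour 15.
Packaging has to wait for conditioning (finishes hour 15); milling (finishes hour 7). The latest of these is hour 15, so packaging runs hour 15 to 15 + 2 = hour 17.
The earliest everything can be done is hour 17, which is after the deadline of 13, so it is not possible.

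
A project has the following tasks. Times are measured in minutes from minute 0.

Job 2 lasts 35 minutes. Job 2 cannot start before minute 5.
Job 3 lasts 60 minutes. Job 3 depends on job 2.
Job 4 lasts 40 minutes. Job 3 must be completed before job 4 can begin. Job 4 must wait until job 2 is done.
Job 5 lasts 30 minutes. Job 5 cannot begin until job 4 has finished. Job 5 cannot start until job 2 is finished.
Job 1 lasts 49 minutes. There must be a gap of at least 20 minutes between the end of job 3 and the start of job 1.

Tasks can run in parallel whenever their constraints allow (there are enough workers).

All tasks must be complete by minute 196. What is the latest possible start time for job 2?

To finish by minute 196, job 1 (duration 49) must start no later than minute 147.
Nothing follows job 5; the deadline of minute 196 is its only limit. It must start by 196 − 30 = minute 166.
Since job 5 (must start by minute 166) depends on it, job 4 must finish by minute 166. Backing off its 40-minute duration gives a latest start of minute 126.
Job 3 has several dependents: job 1 (must start by minute 147, minus 20-minute gap → minute 127); job 4 (must start by minute 126). The earliest of those limits is minute 126, so job 3 must start by 126 − 60 = minute 66.
Job 2 has several dependents: job 3 (must start by minute 66); job 4 (must start by minute 126); job 5 (must start by minute 166). The earliest of those limits is minute 66, so job 2 must start by 66 − 35 = minute 31.

31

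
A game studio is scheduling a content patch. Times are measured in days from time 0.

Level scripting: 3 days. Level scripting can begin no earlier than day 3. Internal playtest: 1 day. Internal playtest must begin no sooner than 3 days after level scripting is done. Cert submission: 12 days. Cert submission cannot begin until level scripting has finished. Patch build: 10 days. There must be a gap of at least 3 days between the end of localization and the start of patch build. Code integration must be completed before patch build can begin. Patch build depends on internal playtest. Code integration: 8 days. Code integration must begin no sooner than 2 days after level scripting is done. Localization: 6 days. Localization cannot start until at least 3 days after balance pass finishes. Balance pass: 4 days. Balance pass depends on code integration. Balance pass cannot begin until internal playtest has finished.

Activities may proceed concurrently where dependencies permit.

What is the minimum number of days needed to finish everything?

42

Level scripting cannot begin until its own release at day 3. It runs from day 3 to 3 + 3 = day 6.
Cert submission waits on level scripting (finishes day 6), so it starts at day 6 and finishes at 6 + 12 = day 18.
After level scripting (finishes day 6, plus 3-day gap → day 9), internal playtest can start at day 9 and finishes at day 10.
Code integration waits on level scripting (finishes day 6, plus 2-day gap → day 8), so it starts at day 8 and finishes at 8 + 8 = day 16.
For balance pass: code integration (finishes day 16); internal playtest (finishes day 10). Taking the maximum gives a start of day 16, and it finishes at 16 + 4 = day 20.
Localization waits on balance pass (finishes day 20, plus 3-day gap → day 23), so it starts at day 23 and finishes at 23 + 6 = day 29.
For patch build: localization (finishes day 29, plus 3-day gap → day 32); code integration (finishes day 16); internal playtest (finishes day 10). Taking the maximum gives a start of day 32, and it finishes at 32 + 10 = day 42.
All tasks are finished once the last one completes. Finish times: Level scripting at 6, Code integration at 16, Internal playtest at 10, Balance pass at 20, Localization at 29, Cert submission at 18, Patch build at 42. The latest is day 42.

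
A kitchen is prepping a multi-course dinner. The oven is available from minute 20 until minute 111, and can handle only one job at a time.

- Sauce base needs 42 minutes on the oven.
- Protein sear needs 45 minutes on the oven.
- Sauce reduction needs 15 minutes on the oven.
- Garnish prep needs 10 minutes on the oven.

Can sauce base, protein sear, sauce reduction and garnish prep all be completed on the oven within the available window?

No

The oven window is 111 − 20 = 91 minutes.
Running back to back, the jobs need 42 + 45 + 15 + 10 = 112 minutes on the oven.
Since 112 > 91, they cannot all fit.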